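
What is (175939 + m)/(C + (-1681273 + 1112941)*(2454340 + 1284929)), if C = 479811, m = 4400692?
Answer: -4576631/2125145749497 ≈ -2.1536e-6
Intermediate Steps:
(175939 + m)/(C + (-1681273 + 1112941)*(2454340 + 1284929)) = (175939 + 4400692)/(479811 + (-1681273 + 1112941)*(2454340 + 1284929)) = 4576631/(479811 - 568332*3739269) = 4576631/(479811 - 2125146229308) = 4576631/(-2125145749497) = 4576631*(-1/2125145749497) = -4576631/2125145749497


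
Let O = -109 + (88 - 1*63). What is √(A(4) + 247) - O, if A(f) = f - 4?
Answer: 84 + √247 ≈ 99.716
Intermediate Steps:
A(f) = -4 + f
O = -84 (O = -109 + (88 - 63) = -109 + 25 = -84)
√(A(4) + 247) - O = √((-4 + 4) + 247) - 1*(-84) = √(0 + 247) + 84 = √247 + 84 = 84 + √247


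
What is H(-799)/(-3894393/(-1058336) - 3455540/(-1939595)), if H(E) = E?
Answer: -328028365584416/2242133514455 ≈ -146.30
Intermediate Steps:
H(-799)/(-3894393/(-1058336) - 3455540/(-1939595)) = -799/(-3894393/(-1058336) - 3455540/(-1939595)) = -799/(-3894393*(-1/1058336) - 3455540*(-1/1939595)) = -799/(3894393/1058336 + 691108/387919) = -799/2242133514455/410548642784 = -799*410548642784/2242133514455 = -328028365584416/2242133514455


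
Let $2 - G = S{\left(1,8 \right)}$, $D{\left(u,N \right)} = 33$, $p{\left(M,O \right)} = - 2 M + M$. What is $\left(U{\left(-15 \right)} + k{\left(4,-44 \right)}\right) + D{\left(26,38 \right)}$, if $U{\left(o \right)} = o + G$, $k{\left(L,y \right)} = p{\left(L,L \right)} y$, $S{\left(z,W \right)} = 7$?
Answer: $189$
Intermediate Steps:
$p{\left(M,O \right)} = - M$
$k{\left(L,y \right)} = - L y$
$G = -5$ ($G = 2 - 7 = -5$)
$U{\left(o \right)} = -5 + o$ ($U{\left(o \right)} = o - 5 = -5 + o$)
$\left(U{\left(-15 \right)} + k{\left(4,-44 \right)}\right) + D{\left(26,38 \right)} = \left(\left(-5 - 15\right) - 4 \left(-44\right)\right) + 33 = \left(-20 + 176\right) + 33 = 156 + 33 = 189$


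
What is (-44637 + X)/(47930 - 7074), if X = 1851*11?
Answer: -6069/10214 ≈ -0.59418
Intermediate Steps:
X = 20361
(-44637 + X)/(47930 - 7074) = (-44637 + 20361)/(47930 - 7074) = -24276/40856 = -24276*1/40856 = -6069/10214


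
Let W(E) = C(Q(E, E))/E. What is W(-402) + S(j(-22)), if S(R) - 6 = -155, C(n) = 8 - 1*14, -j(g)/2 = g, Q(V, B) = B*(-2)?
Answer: -9982/67 ≈ -148.99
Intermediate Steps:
Q(V, B) = -2*B
j(g) = -2*g
C(n) = -6 (C(n) = 8 - 14 = -6)
S(R) = -149 (S(R) = 6 - 155 = -149)
W(E) = -6/E
W(-402) + S(j(-22)) = -6/(-402) - 149 = -6*(-1/402) - 149 = 1/67 - 149 = -9982/67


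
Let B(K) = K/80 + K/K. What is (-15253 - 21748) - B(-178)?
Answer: -1479991/40 ≈ -37000.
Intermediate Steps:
B(K) = 1 + K/80 (B(K) = K*(1/80) + 1 = K/80 + 1 = 1 + K/80)
(-15253 - 21748) - B(-178) = (-15253 - 21748) - (1 + (1/80)*(-178)) = -37001 - (1 - 89/40) = -37001 - 1*(-49/40) = -37001 + 49/40 = -1479991/40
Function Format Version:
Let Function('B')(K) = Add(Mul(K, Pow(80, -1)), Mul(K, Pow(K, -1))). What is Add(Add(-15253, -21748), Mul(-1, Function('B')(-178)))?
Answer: Rational(-1479991, 40) ≈ -37000.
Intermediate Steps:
Function('B')(K) = Add(1, Mul(Rational(1, 80), K)) (Function('B')(K) = Add(Mul(K, Rational(1, 80)), 1) = Add(Mul(Rational(1, 80), K), 1) = Add(1, Mul(Rational(1, 80), K)))
Add(Add(-15253, -21748), Mul(-1, Function('B')(-178))) = Add(Add(-15253, -21748), Mul(-1, Add(1, Mul(Rational(1, 80), -178)))) = Add(-37001, Mul(-1, Add(1, Rational(-89, 40)))) = Add(-37001, Mul(-1, Rational(-49, 40))) = Add(-37001, Rational(49, 40)) = Rational(-1479991, 40)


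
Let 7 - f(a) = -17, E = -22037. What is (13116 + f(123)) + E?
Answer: -8897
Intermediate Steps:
f(a) = 24 (f(a) = 7 - 1*(-17) = 7 + 17 = 24)
(13116 + f(123)) + E = (13116 + 24) - 22037 = 13140 - 22037 = -8897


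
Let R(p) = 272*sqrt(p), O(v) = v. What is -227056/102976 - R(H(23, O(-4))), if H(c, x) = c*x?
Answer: -14191/6436 - 544*I*sqrt(23) ≈ -2.2049 - 2608.9*I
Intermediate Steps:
-227056/102976 - R(H(23, O(-4))) = -227056/102976 - 272*sqrt(23*(-4)) = -227056*1/102976 - 272*sqrt(-92) = -14191/6436 - 272*2*I*sqrt(23) = -14191/6436 - 544*I*sqrt(23)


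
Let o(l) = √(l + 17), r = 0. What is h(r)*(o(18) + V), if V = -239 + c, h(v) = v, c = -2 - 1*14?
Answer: 0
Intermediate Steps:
o(l) = √(17 + l)
c = -16 (c = -2 - 14 = -16)
V = -255 (V = -239 - 16 = -255)
h(r)*(o(18) + V) = 0*(√(17 + 18) - 255) = 0*(√35 - 255) = 0*(-255 + √35) = 0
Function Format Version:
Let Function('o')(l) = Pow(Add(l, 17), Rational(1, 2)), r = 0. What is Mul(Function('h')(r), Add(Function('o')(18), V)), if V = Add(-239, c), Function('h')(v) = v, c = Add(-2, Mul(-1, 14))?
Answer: 0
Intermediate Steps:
Function('o')(l) = Pow(Add(17, l), Rational(1, 2))
c = -16 (c = Add(-2, -14) = -16)
V = -255 (V = Add(-239, -16) = -255)
Mul(Function('h')(r), Add(Function('o')(18), V)) = Mul(0, Add(Pow(Add(17, 18), Rational(1, 2)), -255)) = Mul(0, Add(Pow(35, Rational(1, 2)), -255)) = Mul(0, Add(-255, Pow(35, Rational(1, 2)))) = 0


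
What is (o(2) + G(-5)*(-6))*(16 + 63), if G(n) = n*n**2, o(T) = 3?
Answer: 59487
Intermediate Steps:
G(n) = n**3
(o(2) + G(-5)*(-6))*(16 + 63) = (3 + (-5)**3*(-6))*(16 + 63) = (3 - 125*(-6))*79 = (3 + 750)*79 = 753*79 = 59487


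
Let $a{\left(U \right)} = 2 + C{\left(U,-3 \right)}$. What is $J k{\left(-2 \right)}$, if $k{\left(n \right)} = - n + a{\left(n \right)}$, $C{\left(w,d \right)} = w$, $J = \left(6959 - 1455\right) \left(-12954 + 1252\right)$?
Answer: $-128815616$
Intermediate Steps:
$J = -64407808$ ($J = 5504 \left(-11702\right) = -64407808$)
$a{\left(U \right)} = 2 + U$
$k{\left(n \right)} = 2$ ($k{\left(n \right)} = - n + \left(2 + n\right) = 2$)
$J k{\left(-2 \right)} = \left(-64407808\right) 2 = -128815616$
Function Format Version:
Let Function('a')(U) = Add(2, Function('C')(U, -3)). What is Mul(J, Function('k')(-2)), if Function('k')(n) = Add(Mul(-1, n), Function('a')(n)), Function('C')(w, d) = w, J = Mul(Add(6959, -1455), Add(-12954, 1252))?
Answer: -128815616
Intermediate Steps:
J = -64407808 (J = Mul(5504, -11702) = -64407808)
Function('a')(U) = Add(2, U)
Function('k')(n) = 2 (Function('k')(n) = Add(Mul(-1, n), Add(2, n)) = 2)
Mul(J, Function('k')(-2)) = Mul(-64407808, 2) = -128815616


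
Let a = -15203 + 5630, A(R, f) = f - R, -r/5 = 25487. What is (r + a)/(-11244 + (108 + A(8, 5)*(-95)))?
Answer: 137008/10851 ≈ 12.626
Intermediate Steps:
r = -127435 (r = -5*25487 = -127435)
a = -9573
(r + a)/(-11244 + (108 + A(8, 5)*(-95))) = (-127435 - 9573)/(-11244 + (108 + (5 - 1*8)*(-95))) = -137008/(-11244 + (108 + (5 - 8)*(-95))) = -137008/(-11244 + (108 - 3*(-95))) = -137008/(-11244 + (108 + 285)) = -137008/(-11244 + 393) = -137008/(-10851) = -137008*(-1/10851) = 137008/10851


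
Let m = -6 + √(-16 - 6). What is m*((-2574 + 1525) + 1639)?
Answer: -3540 + 590*I*√22 ≈ -3540.0 + 2767.3*I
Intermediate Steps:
m = -6 + I*√22 (m = -6 + √(-22) = -6 + I*√22 ≈ -6.0 + 4.6904*I)
m*((-2574 + 1525) + 1639) = (-6 + I*√22)*((-2574 + 1525) + 1639) = (-6 + I*√22)*(-1049 + 1639) = (-6 + I*√22)*590 = -3540 + 590*I*√22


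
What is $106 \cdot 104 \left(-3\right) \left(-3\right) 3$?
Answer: $297648$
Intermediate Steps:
$106 \cdot 104 \left(-3\right) \left(-3\right) 3 = 11024 \cdot 9 \cdot 3 = 11024 \cdot 27 = 297648$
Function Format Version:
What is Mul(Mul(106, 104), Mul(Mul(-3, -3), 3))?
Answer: 297648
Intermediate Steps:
Mul(Mul(106, 104), Mul(Mul(-3, -3), 3)) = Mul(11024, Mul(9, 3)) = Mul(11024, 27) = 297648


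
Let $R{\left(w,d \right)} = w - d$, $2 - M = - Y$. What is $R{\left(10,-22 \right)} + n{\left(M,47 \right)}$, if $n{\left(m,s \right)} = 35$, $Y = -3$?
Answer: $67$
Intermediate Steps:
$M = -1$ ($M = 2 - \left(-1\right) \left(-3\right) = 2 - 3 = -1$)
$R{\left(10,-22 \right)} + n{\left(M,47 \right)} = \left(10 - -22\right) + 35 = \left(10 + 22\right) + 35 = 32 + 35 = 67$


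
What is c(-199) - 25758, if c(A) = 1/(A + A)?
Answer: -10251685/398 ≈ -25758.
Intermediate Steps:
c(A) = 1/(2*A)
c(-199) - 25758 = (½)/(-199) - 25758 = (½)*(-1/199) - 25758 = -1/398 - 25758 = -10251685/398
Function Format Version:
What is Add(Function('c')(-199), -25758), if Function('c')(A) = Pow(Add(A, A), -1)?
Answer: Rational(-10251685, 398) ≈ -25758.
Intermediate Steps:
Function('c')(A) = Mul(Rational(1, 2), Pow(A, -1)) (Function('c')(A) = Pow(Mul(2, A), -1) = Mul(Rational(1, 2), Pow(A, -1)))
Add(Function('c')(-199), -25758) = Add(Mul(Rational(1, 2), Pow(-199, -1)), -25758) = Add(Mul(Rational(1, 2), Rational(-1, 199)), -25758) = Add(Rational(-1, 398), -25758) = Rational(-10251685, 398)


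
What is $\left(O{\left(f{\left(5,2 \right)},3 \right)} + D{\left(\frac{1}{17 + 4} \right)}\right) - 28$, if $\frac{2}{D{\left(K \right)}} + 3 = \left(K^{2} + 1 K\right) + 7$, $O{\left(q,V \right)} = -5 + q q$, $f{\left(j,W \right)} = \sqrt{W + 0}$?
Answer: $- \frac{27242}{893} \approx -30.506$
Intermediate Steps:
$f{\left(j,W \right)} = \sqrt{W}$
$O{\left(q,V \right)} = -5 + q^{2}$
$D{\left(K \right)} = \frac{2}{4 + K + K^{2}}$ ($D{\left(K \right)} = \frac{2}{-3 + \left(\left(K^{2} + 1 K\right) + 7\right)} = \frac{2}{-3 + \left(\left(K^{2} + K\right) + 7\right)} = \frac{2}{-3 + \left(\left(K + K^{2}\right) + 7\right)} = \frac{2}{-3 + \left(7 + K + K^{2}\right)} = \frac{2}{4 + K + K^{2}}$)
$\left(O{\left(f{\left(5,2 \right)},3 \right)} + D{\left(\frac{1}{17 + 4} \right)}\right) - 28 = \left(\left(-5 + \left(\sqrt{2}\right)^{2}\right) + \frac{2}{4 + \frac{1}{17 + 4} + \left(\frac{1}{17 + 4}\right)^{2}}\right) - 28 = \left(\left(-5 + 2\right) + \frac{2}{4 + \frac{1}{21} + \left(\frac{1}{21}\right)^{2}}\right) - 28 = \left(-3 + \frac{2}{4 + \frac{1}{21} + \left(\frac{1}{21}\right)^{2}}\right) - 28 = \left(-3 + \frac{2}{4 + \frac{1}{21} + \frac{1}{441}}\right) - 28 = \left(-3 + \frac{2}{\frac{1786}{441}}\right) - 28 = \left(-3 + 2 \cdot \frac{441}{1786}\right) - 28 = \left(-3 + \frac{441}{893}\right) - 28 = - \frac{2238}{893} - 28 = - \frac{27242}{893}$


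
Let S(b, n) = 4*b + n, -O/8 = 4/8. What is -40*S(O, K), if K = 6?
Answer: 400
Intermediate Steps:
O = -4 (O = -32/8 = -8*½ = -4)
S(b, n) = n + 4*b
-40*S(O, K) = -40*(6 + 4*(-4)) = -40*(6 - 16) = -40*(-10) = 400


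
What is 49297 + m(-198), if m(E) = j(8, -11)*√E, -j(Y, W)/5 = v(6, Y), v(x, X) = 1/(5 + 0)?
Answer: 49297 - 3*I*√22 ≈ 49297.0 - 14.071*I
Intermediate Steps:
v(x, X) = ⅕ (v(x, X) = 1/5 = ⅕)
j(Y, W) = -1 (j(Y, W) = -5*⅕ = -1)
m(E) = -√E
49297 + m(-198) = 49297 - √(-198) = 49297 - 3*I*√22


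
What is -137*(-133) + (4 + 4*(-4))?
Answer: 18209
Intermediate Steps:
-137*(-133) + (4 + 4*(-4)) = 18221 + (4 - 16) = 18221 - 12 = 18209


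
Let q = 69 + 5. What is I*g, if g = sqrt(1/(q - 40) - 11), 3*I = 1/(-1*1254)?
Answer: -I*sqrt(12682)/127908 ≈ -0.00088043*I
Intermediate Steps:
q = 74
I = -1/3762 (I = 1/(3*((-1*1254))) = (1/3)/(-1254) = (1/3)*(-1/1254) = -1/3762 ≈ -0.00026582)
g = I*sqrt(12682)/34 (g = sqrt(1/(74 - 40) - 11) = sqrt(1/34 - 11) = sqrt(-373/34) = I*sqrt(12682)/34 ≈ 3.3122*I)
I*g = -I*sqrt(12682)/127908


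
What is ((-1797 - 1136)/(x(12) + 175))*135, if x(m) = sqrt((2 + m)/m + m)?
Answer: -415752750/183671 + 395955*sqrt(474)/183671 ≈ -2216.6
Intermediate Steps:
x(m) = sqrt(m + (2 + m)/m) (x(m) = sqrt((2 + m)/m + m) = sqrt(m + (2 + m)/m))
((-1797 - 1136)/(x(12) + 175))*135 = ((-1797 - 1136)/(sqrt(1 + 12 + 2/12) + 175))*135 = -2933/(sqrt(1 + 12 + 2*(1/12)) + 175)*135 = -2933/(sqrt(1 + 12 + 1/6) + 175)*135 = -2933/(sqrt(79/6) + 175)*135 = -2933/(sqrt(474)/6 + 175)*135 = -2933/(175 + sqrt(474)/6)*135 = -395955/(175 + sqrt(474)/6)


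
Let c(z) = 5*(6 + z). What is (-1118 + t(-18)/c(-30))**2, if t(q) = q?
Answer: 499835449/400 ≈ 1.2496e+6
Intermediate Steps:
c(z) = 30 + 5*z
(-1118 + t(-18)/c(-30))**2 = (-1118 - 18/(30 + 5*(-30)))**2 = (-1118 - 18/(30 - 150))**2 = (-1118 - 18/(-120))**2 = (-1118 - 18*(-1/120))**2 = (-1118 + 3/20)**2 = (-22357/20)**2 = 499835449/400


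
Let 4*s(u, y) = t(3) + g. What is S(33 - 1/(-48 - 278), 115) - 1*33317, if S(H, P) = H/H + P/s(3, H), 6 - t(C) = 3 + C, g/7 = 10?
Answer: -233166/7 ≈ -33309.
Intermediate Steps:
g = 70 (g = 7*10 = 70)
t(C) = 3 - C (t(C) = 6 - (3 + C) = 6 + (-3 - C) = 3 - C)
s(u, y) = 35/2 (s(u, y) = ((3 - 1*3) + 70)/4 = ((3 - 3) + 70)/4 = (0 + 70)/4 = (¼)*70 = 35/2)
S(H, P) = 1 + 2*P/35 (S(H, P) = H/H + P/(35/2) = 1 + P*(2/35) = 1 + 2*P/35)
S(33 - 1/(-48 - 278), 115) - 1*33317 = (1 + (2/35)*115) - 1*33317 = (1 + 46/7) - 33317 = 53/7 - 33317 = -233166/7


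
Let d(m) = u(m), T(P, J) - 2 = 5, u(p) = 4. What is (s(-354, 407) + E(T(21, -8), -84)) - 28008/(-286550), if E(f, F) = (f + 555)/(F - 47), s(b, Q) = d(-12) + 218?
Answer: 4088037524/18769025 ≈ 217.81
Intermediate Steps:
T(P, J) = 7 (T(P, J) = 2 + 5 = 7)
d(m) = 4
s(b, Q) = 222 (s(b, Q) = 4 + 218 = 222)
E(f, F) = (555 + f)/(-47 + F)
(s(-354, 407) + E(T(21, -8), -84)) - 28008/(-286550) = (222 + (555 + 7)/(-47 - 84)) - 28008/(-286550) = (222 + 562/(-131)) - 28008*(-1/286550) = (222 - 1/131*562) + 14004/143275 = (222 - 562/131) + 14004/143275 = 28520/131 + 14004/143275 = 4088037524/18769025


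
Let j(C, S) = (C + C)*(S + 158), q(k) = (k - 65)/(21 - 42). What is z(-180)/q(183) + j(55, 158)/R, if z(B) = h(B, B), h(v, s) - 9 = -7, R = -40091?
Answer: -2892751/2365369 ≈ -1.2230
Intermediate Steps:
q(k) = 65/21 - k/21 (q(k) = (-65 + k)/(-21) = (-65 + k)*(-1/21) = 65/21 - k/21)
h(v, s) = 2 (h(v, s) = 9 - 7 = 2)
j(C, S) = 2*C*(158 + S) (j(C, S) = (2*C)*(158 + S) = 2*C*(158 + S))
z(B) = 2
z(-180)/q(183) + j(55, 158)/R = 2/(65/21 - 1/21*183) + (2*55*(158 + 158))/(-40091) = 2/(65/21 - 61/7) + (2*55*316)*(-1/40091) = 2/(-118/21) + 34760*(-1/40091) = 2*(-21/118) - 34760/40091 = -21/59 - 34760/40091 = -2892751/2365369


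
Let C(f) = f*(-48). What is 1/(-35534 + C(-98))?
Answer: -1/30830 ≈ -3.2436e-5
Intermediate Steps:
C(f) = -48*f
1/(-35534 + C(-98)) = 1/(-35534 - 48*(-98)) = 1/(-35534 + 4704) = 1/(-30830) = -1/30830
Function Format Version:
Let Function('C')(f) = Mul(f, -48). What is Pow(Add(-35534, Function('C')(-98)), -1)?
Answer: Rational(-1, 30830) ≈ -3.2436e-5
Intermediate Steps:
Function('C')(f) = Mul(-48, f)
Pow(Add(-35534, Function('C')(-98)), -1) = Pow(Add(-35534, Mul(-48, -98)), -1) = Pow(Add(-35534, 4704), -1) = Pow(-30830, -1) = Rational(-1, 30830)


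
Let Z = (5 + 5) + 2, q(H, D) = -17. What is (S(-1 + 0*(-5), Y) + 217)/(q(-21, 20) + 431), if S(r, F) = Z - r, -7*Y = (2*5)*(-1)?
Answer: 5/9 ≈ 0.55556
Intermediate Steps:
Y = 10/7 (Y = -2*5*(-1)/7 = -10*(-1)/7 = -1/7*(-10) = 10/7 ≈ 1.4286)
Z = 12 (Z = 10 + 2 = 12)
S(r, F) = 12 - r
(S(-1 + 0*(-5), Y) + 217)/(q(-21, 20) + 431) = ((12 - (-1 + 0*(-5))) + 217)/(-17 + 431) = ((12 - (-1 + 0)) + 217)/414 = ((12 - 1*(-1)) + 217)*(1/414) = ((12 + 1) + 217)*(1/414) = (13 + 217)*(1/414) = 230*(1/414) = 5/9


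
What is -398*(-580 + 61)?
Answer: 206562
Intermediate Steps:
-398*(-580 + 61) = -398*(-519) = 206562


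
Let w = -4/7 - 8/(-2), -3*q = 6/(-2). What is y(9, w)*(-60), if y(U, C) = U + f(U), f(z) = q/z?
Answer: -1640/3 ≈ -546.67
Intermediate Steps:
q = 1 (q = -2/(-2) = -2*(-1)/2 = -⅓*(-3) = 1)
w = 24/7 (w = -4*⅐ - 8*(-½) = -4/7 + 4 = 24/7 ≈ 3.4286)
f(z) = 1/z
y(U, C) = U + 1/U
y(9, w)*(-60) = (9 + 1/9)*(-60) = (9 + ⅑)*(-60) = (82/9)*(-60) = -1640/3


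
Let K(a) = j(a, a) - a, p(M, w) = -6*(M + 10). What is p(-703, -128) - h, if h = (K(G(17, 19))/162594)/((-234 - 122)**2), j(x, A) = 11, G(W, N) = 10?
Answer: 85681881819071/20606513184 ≈ 4158.0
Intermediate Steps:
p(M, w) = -60 - 6*M (p(M, w) = -6*(10 + M) = -60 - 6*M)
K(a) = 11 - a
h = 1/20606513184 (h = ((11 - 1*10)/162594)/((-234 - 122)**2) = ((11 - 10)*(1/162594))/((-356)**2) = (1*(1/162594))/126736 = (1/162594)*(1/126736) = 1/20606513184 ≈ 4.8528e-11)
p(-703, -128) - h = (-60 - 6*(-703)) - 1*1/20606513184 = (-60 + 4218) - 1/20606513184 = 4158 - 1/20606513184 = 85681881819071/20606513184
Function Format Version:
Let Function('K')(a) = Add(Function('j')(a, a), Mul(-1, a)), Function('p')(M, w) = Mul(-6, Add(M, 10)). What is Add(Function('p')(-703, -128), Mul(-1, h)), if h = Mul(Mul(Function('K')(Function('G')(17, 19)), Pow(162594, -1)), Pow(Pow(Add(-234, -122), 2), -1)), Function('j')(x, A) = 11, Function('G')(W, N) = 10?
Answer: Rational(85681881819071, 20606513184) ≈ 4158.0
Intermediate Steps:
Function('p')(M, w) = Add(-60, Mul(-6, M)) (Function('p')(M, w) = Mul(-6, Add(10, M)) = Add(-60, Mul(-6, M)))
Function('K')(a) = Add(11, Mul(-1, a))
h = Rational(1, 20606513184) (h = Mul(Mul(Add(11, Mul(-1, 10)), Pow(162594, -1)), Pow(Pow(Add(-234, -122), 2), -1)) = Mul(Mul(Add(11, -10), Rational(1, 162594)), Pow(Pow(-356, 2), -1)) = Mul(Mul(1, Rational(1, 162594)), Pow(126736, -1)) = Mul(Rational(1, 162594), Rational(1, 126736)) = Rational(1, 20606513184) ≈ 4.8528e-11)
Add(Function('p')(-703, -128), Mul(-1, h)) = Add(Add(-60, Mul(-6, -703)), Mul(-1, Rational(1, 20606513184))) = Add(Add(-60, 4218), Rational(-1, 20606513184)) = Add(4158, Rational(-1, 20606513184)) = Rational(85681881819071, 20606513184)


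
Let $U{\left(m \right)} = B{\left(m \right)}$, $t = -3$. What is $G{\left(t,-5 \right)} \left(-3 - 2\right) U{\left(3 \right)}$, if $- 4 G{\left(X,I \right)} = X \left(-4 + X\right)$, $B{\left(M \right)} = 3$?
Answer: $\frac{315}{4} \approx 78.75$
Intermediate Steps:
$U{\left(m \right)} = 3$
$G{\left(X,I \right)} = - \frac{X \left(-4 + X\right)}{4}$
$G{\left(t,-5 \right)} \left(-3 - 2\right) U{\left(3 \right)} = \frac{1}{4} \left(-3\right) \left(4 - -3\right) \left(-3 - 2\right) 3 = \frac{1}{4} \left(-3\right) \left(4 + 3\right) \left(-3 - 2\right) 3 = \frac{1}{4} \left(-3\right) 7 \left(-5\right) 3 = \left(- \frac{21}{4}\right) \left(-5\right) 3 = \frac{105}{4} \cdot 3 = \frac{315}{4}$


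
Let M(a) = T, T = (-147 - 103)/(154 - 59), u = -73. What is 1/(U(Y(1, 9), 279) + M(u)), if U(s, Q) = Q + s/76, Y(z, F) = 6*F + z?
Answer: 76/21059 ≈ 0.0036089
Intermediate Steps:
Y(z, F) = z + 6*F
T = -50/19 (T = -250/95 = -250*1/95 = -50/19 ≈ -2.6316)
M(a) = -50/19
U(s, Q) = Q + s/76 (U(s, Q) = Q + s*(1/76) = Q + s/76)
1/(U(Y(1, 9), 279) + M(u)) = 1/((279 + (1 + 6*9)/76) - 50/19) = 1/((279 + (1 + 54)/76) - 50/19) = 1/((279 + (1/76)*55) - 50/19) = 1/((279 + 55/76) - 50/19) = 1/(21259/76 - 50/19) = 1/(21059/76) = 76/21059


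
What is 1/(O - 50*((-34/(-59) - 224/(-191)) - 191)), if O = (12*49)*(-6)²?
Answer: 11269/345175642 ≈ 3.2647e-5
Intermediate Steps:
O = 21168 (O = 588*36 = 21168)
1/(O - 50*((-34/(-59) - 224/(-191)) - 191)) = 1/(21168 - 50*((-34/(-59) - 224/(-191)) - 191)) = 1/(21168 - 50*((-34*(-1/59) - 224*(-1/191)) - 191)) = 1/(21168 - 50*((34/59 + 224/191) - 191)) = 1/(21168 - 50*(19710/11269 - 191)) = 1/(21168 - 50*(-2132669/11269)) = 1/(21168 + 106633450/11269) = 1/(345175642/11269) = 11269/345175642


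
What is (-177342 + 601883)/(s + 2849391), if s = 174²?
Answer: 424541/2879667 ≈ 0.14743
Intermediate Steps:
s = 30276
(-177342 + 601883)/(s + 2849391) = (-177342 + 601883)/(30276 + 2849391) = 424541/2879667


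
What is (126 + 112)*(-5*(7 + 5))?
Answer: -14280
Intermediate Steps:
(126 + 112)*(-5*(7 + 5)) = 238*(-5*12) = 238*(-60) = -14280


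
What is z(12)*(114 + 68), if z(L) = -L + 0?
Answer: -2184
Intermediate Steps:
z(L) = -L
z(12)*(114 + 68) = (-1*12)*(114 + 68) = -12*182 = -2184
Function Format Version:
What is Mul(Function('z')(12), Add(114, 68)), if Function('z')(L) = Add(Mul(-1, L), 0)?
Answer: -2184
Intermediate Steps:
Function('z')(L) = Mul(-1, L)
Mul(Function('z')(12), Add(114, 68)) = Mul(Mul(-1, 12), Add(114, 68)) = Mul(-12, 182) = -2184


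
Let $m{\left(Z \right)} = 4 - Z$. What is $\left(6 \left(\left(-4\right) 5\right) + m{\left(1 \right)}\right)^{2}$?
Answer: $13689$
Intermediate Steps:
$\left(6 \left(\left(-4\right) 5\right) + m{\left(1 \right)}\right)^{2} = \left(6 \left(\left(-4\right) 5\right) + \left(4 - 1\right)\right)^{2} = \left(6 \left(-20\right) + \left(4 - 1\right)\right)^{2} = \left(-120 + 3\right)^{2} = \left(-117\right)^{2} = 13689$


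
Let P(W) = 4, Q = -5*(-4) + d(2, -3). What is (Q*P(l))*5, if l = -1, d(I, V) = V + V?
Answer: 280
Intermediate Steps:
d(I, V) = 2*V
Q = 14 (Q = -5*(-4) + 2*(-3) = 20 - 6 = 14)
(Q*P(l))*5 = (14*4)*5 = 56*5 = 280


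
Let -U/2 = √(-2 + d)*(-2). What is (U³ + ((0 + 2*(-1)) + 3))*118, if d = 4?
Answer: 118 + 15104*√2 ≈ 21478.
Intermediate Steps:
U = 4*√2 (U = -2*√(-2 + 4)*(-2) = -2*√2*(-2) = -(-4)*√2 = 4*√2 ≈ 5.6569)
(U³ + ((0 + 2*(-1)) + 3))*118 = ((4*√2)³ + ((0 + 2*(-1)) + 3))*118 = (128*√2 + ((0 - 2) + 3))*118 = (128*√2 + (-2 + 3))*118 = (128*√2 + 1)*118 = (1 + 128*√2)*118 = 118 + 15104*√2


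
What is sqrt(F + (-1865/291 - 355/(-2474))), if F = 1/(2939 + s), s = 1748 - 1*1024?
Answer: I*sqrt(537906762541135042)/293013138 ≈ 2.503*I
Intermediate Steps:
s = 724 (s = 1748 - 1024 = 724)
F = 1/3663 (F = 1/(2939 + 724) = 1/3663 ≈ 0.00027300)
sqrt(F + (-1865/291 - 355/(-2474))) = sqrt(1/3663 + (-1865/291 - 355/(-2474))) = sqrt(1/3663 + (-1865*1/291 - 355*(-1/2474))) = sqrt(1/3663 + (-1865/291 + 355/2474)) = sqrt(1/3663 - 4510705/719934) = sqrt(-5507330827/879039414) = I*sqrt(537906762541135042)/293013138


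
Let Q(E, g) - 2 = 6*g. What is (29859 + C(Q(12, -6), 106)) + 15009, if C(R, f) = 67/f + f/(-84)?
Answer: 49937383/1113 ≈ 44867.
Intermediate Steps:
Q(E, g) = 2 + 6*g
C(R, f) = 67/f - f/84 (C(R, f) = 67/f + f*(-1/84) = 67/f - f/84)
(29859 + C(Q(12, -6), 106)) + 15009 = (29859 + (67/106 - 1/84*106)) + 15009 = (29859 + (67*(1/106) - 53/42)) + 15009 = (29859 + (67/106 - 53/42)) + 15009 = (29859 - 701/1113) + 15009 = 33232366/1113 + 15009 = 49937383/1113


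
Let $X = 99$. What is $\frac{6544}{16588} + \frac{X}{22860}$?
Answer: $\frac{4201057}{10533380} \approx 0.39883$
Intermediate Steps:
$\frac{6544}{16588} + \frac{X}{22860} = \frac{6544}{16588} + \frac{99}{22860} = 6544 \cdot \frac{1}{16588} + 99 \cdot \frac{1}{22860} = \frac{1636}{4147} + \frac{11}{2540} = \frac{4201057}{10533380}$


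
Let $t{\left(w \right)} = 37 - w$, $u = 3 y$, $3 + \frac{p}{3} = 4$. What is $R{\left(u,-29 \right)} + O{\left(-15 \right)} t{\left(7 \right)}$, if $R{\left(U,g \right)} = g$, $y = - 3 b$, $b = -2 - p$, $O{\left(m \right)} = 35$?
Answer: $1021$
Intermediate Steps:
$p = 3$ ($p = -9 + 3 \cdot 4 = -9 + 12 = 3$)
$b = -5$ ($b = -2 - 3 = -5$)
$y = 15$ ($y = \left(-3\right) \left(-5\right) = 15$)
$u = 45$ ($u = 3 \cdot 15 = 45$)
$R{\left(u,-29 \right)} + O{\left(-15 \right)} t{\left(7 \right)} = -29 + 35 \left(37 - 7\right) = -29 + 35 \cdot 30 = -29 + 1050 = 1021$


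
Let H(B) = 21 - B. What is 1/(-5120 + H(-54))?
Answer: -1/5045 ≈ -0.00019822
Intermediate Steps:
1/(-5120 + H(-54)) = 1/(-5120 + (21 - 1*(-54))) = 1/(-5120 + (21 + 54)) = 1/(-5120 + 75) = 1/(-5045) = -1/5045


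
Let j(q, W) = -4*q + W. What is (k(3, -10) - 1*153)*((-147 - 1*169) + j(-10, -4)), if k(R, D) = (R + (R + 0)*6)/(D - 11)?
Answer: 43120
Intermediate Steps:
j(q, W) = W - 4*q
k(R, D) = 7*R/(-11 + D) (k(R, D) = (R + R*6)/(-11 + D) = (R + 6*R)/(-11 + D) = (7*R)/(-11 + D) = 7*R/(-11 + D))
(k(3, -10) - 1*153)*((-147 - 1*169) + j(-10, -4)) = (7*3/(-11 - 10) - 1*153)*((-147 - 1*169) + (-4 - 4*(-10))) = (7*3/(-21) - 153)*((-147 - 169) + (-4 + 40)) = (7*3*(-1/21) - 153)*(-316 + 36) = (-1 - 153)*(-280) = -154*(-280) = 43120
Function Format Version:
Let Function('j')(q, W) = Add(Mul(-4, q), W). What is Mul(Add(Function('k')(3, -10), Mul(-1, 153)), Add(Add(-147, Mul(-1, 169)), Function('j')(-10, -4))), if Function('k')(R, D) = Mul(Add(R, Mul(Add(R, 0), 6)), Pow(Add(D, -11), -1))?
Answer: 43120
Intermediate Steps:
Function('j')(q, W) = Add(W, Mul(-4, q))
Function('k')(R, D) = Mul(7, R, Pow(Add(-11, D), -1)) (Function('k')(R, D) = Mul(Add(R, Mul(R, 6)), Pow(Add(-11, D), -1)) = Mul(Add(R, Mul(6, R)), Pow(Add(-11, D), -1)) = Mul(Mul(7, R), Pow(Add(-11, D), -1)) = Mul(7, R, Pow(Add(-11, D), -1)))
Mul(Add(Function('k')(3, -10), Mul(-1, 153)), Add(Add(-147, Mul(-1, 169)), Function('j')(-10, -4))) = Mul(Add(Mul(7, 3, Pow(Add(-11, -10), -1)), Mul(-1, 153)), Add(Add(-147, Mul(-1, 169)), Add(-4, Mul(-4, -10)))) = Mul(Add(Mul(7, 3, Pow(-21, -1)), -153), Add(Add(-147, -169), Add(-4, 40))) = Mul(Add(Mul(7, 3, Rational(-1, 21)), -153), Add(-316, 36)) = Mul(Add(-1, -153), -280) = Mul(-154, -280) = 43120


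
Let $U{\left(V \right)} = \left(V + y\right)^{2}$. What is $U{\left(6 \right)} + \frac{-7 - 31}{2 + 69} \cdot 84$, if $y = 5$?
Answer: $\frac{5399}{71} \approx 76.042$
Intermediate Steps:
$U{\left(V \right)} = \left(5 + V\right)^{2}$ ($U{\left(V \right)} = \left(V + 5\right)^{2} = \left(5 + V\right)^{2}$)
$U{\left(6 \right)} + \frac{-7 - 31}{2 + 69} \cdot 84 = \left(5 + 6\right)^{2} + \frac{-7 - 31}{2 + 69} \cdot 84 = 11^{2} + - \frac{38}{71} \cdot 84 = 121 + \left(-38\right) \frac{1}{71} \cdot 84 = 121 - \frac{3192}{71} = \frac{5399}{71}$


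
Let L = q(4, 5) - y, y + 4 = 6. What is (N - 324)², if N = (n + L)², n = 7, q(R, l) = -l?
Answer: 104976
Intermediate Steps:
y = 2 (y = -4 + 6 = 2)
L = -7 (L = -1*5 - 1*2 = -5 - 2 = -7)
N = 0 (N = (7 - 7)² = 0² = 0)
(N - 324)² = (0 - 324)² = (-324)² = 104976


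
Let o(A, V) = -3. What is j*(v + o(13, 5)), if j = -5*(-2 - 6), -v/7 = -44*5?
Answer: 61480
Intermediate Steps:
v = 1540 (v = -(-308)*5 = -7*(-220) = 1540)
j = 40 (j = -5*(-8) = 40)
j*(v + o(13, 5)) = 40*(1540 - 3) = 40*1537 = 61480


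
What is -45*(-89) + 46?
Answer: 4051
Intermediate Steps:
-45*(-89) + 46 = 4005 + 46 = 4051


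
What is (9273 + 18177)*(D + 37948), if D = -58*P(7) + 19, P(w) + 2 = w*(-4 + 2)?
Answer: 1067667750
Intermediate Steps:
P(w) = -2 - 2*w (P(w) = -2 + w*(-4 + 2) = -2 + w*(-2) = -2 - 2*w)
D = 947 (D = -58*(-2 - 2*7) + 19 = -58*(-2 - 14) + 19 = -58*(-16) + 19 = 928 + 19 = 947)
(9273 + 18177)*(D + 37948) = (9273 + 18177)*(947 + 37948) = 27450*38895 = 1067667750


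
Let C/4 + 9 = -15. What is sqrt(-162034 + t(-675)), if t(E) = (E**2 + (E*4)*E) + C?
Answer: sqrt(2115995) ≈ 1454.6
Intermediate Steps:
C = -96 (C = -36 + 4*(-15) = -36 - 60 = -96)
t(E) = -96 + 5*E**2 (t(E) = (E**2 + (E*4)*E) - 96 = (E**2 + (4*E)*E) - 96 = (E**2 + 4*E**2) - 96 = 5*E**2 - 96 = -96 + 5*E**2)
sqrt(-162034 + t(-675)) = sqrt(-162034 + (-96 + 5*(-675)**2)) = sqrt(-162034 + (-96 + 5*455625)) = sqrt(-162034 + (-96 + 2278125)) = sqrt(-162034 + 2278029) = sqrt(2115995)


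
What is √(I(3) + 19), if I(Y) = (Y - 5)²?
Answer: √23 ≈ 4.7958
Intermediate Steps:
I(Y) = (-5 + Y)²
√(I(3) + 19) = √((-5 + 3)² + 19) = √((-2)² + 19) = √(4 + 19) = √23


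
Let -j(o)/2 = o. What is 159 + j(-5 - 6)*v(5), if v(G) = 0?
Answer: 159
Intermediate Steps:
j(o) = -2*o
159 + j(-5 - 6)*v(5) = 159 - 2*(-5 - 6)*0 = 159 - 2*(-11)*0 = 159 + 22*0 = 159 + 0 = 159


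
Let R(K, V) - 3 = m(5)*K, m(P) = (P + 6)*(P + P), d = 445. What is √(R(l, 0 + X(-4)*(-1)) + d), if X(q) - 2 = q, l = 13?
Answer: √1878 ≈ 43.336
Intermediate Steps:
X(q) = 2 + q
m(P) = 2*P*(6 + P) (m(P) = (6 + P)*(2*P) = 2*P*(6 + P))
R(K, V) = 3 + 110*K (R(K, V) = 3 + (2*5*(6 + 5))*K = 3 + (2*5*11)*K = 3 + 110*K)
√(R(l, 0 + X(-4)*(-1)) + d) = √((3 + 110*13) + 445) = √((3 + 1430) + 445) = √(1433 + 445) = √1878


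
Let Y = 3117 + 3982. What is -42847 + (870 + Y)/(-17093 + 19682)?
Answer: -110922914/2589 ≈ -42844.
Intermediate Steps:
Y = 7099
-42847 + (870 + Y)/(-17093 + 19682) = -42847 + (870 + 7099)/(-17093 + 19682) = -42847 + 7969/2589 = -110922914/2589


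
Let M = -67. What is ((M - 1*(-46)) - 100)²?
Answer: 14641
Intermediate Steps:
((M - 1*(-46)) - 100)² = ((-67 - 1*(-46)) - 100)² = ((-67 + 46) - 100)² = (-21 - 100)² = (-121)² = 14641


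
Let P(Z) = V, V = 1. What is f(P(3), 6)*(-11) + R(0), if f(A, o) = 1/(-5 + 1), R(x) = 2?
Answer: 19/4 ≈ 4.7500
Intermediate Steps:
P(Z) = 1
f(A, o) = -1/4 (f(A, o) = 1/(-4) = -1/4)
f(P(3), 6)*(-11) + R(0) = -1/4*(-11) + 2 = 11/4 + 2 = 19/4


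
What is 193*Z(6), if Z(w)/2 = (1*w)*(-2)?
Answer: -4632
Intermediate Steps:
Z(w) = -4*w (Z(w) = 2*((1*w)*(-2)) = 2*(w*(-2)) = 2*(-2*w) = -4*w)
193*Z(6) = 193*(-4*6) = 193*(-24) = -4632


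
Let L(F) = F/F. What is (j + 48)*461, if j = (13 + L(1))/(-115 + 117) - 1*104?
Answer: -22589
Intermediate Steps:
L(F) = 1
j = -97 (j = (13 + 1)/(-115 + 117) - 1*104 = 14/2 - 104 = 14*(1/2) - 104 = 7 - 104 = -97)
(j + 48)*461 = (-97 + 48)*461 = -49*461 = -22589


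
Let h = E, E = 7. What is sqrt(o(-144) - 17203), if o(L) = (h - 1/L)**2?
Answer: I*sqrt(355703327)/144 ≈ 130.97*I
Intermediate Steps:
h = 7
o(L) = (7 - 1/L)**2
sqrt(o(-144) - 17203) = sqrt((-1 + 7*(-144))**2/(-144)**2 - 17203) = sqrt((-1 - 1008)**2/20736 - 17203) = sqrt((1/20736)*(-1009)**2 - 17203) = sqrt((1/20736)*1018081 - 17203) = sqrt(1018081/20736 - 17203) = sqrt(-355703327/20736) = I*sqrt(355703327)/144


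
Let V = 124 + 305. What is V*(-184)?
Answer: -78936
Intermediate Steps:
V = 429
V*(-184) = 429*(-184) = -78936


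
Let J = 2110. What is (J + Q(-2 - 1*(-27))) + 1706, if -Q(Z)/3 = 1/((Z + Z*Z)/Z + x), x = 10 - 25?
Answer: 41973/11 ≈ 3815.7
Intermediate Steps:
x = -15
Q(Z) = -3/(-15 + (Z + Z²)/Z) (Q(Z) = -3/((Z + Z*Z)/Z - 15) = -3/((Z + Z²)/Z - 15) = -3/(-15 + (Z + Z²)/Z))
(J + Q(-2 - 1*(-27))) + 1706 = (2110 - 3/(-14 + (-2 - 1*(-27)))) + 1706 = (2110 - 3/(-14 + (-2 + 27))) + 1706 = (2110 - 3/(-14 + 25)) + 1706 = (2110 - 3/11) + 1706 = 23207/11 + 1706 = 41973/11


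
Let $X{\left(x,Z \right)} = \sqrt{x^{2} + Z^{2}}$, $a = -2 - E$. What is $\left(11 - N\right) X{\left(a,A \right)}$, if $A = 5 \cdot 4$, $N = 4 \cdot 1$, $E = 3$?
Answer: $35 \sqrt{17} \approx 144.31$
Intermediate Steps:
$N = 4$
$a = -5$ ($a = -2 - 3 = -5$)
$A = 20$
$X{\left(x,Z \right)} = \sqrt{Z^{2} + x^{2}}$
$\left(11 - N\right) X{\left(a,A \right)} = \left(11 - 4\right) \sqrt{20^{2} + \left(-5\right)^{2}} = \left(11 - 4\right) \sqrt{400 + 25} = 7 \sqrt{425} = 7 \cdot 5 \sqrt{17} = 35 \sqrt{17}$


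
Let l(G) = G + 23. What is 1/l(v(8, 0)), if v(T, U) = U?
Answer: 1/23 ≈ 0.043478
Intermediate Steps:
l(G) = 23 + G
1/l(v(8, 0)) = 1/(23 + 0) = 1/23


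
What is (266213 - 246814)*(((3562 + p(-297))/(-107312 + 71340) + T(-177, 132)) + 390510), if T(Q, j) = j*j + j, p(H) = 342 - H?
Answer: 284756872503449/35972 ≈ 7.9161e+9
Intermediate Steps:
T(Q, j) = j + j**2 (T(Q, j) = j**2 + j = j + j**2)
(266213 - 246814)*(((3562 + p(-297))/(-107312 + 71340) + T(-177, 132)) + 390510) = (266213 - 246814)*(((3562 + (342 - 1*(-297)))/(-107312 + 71340) + 132*(1 + 132)) + 390510) = 19399*(((3562 + (342 + 297))/(-35972) + 132*133) + 390510) = 19399*(((3562 + 639)*(-1/35972) + 17556) + 390510) = 19399*((4201*(-1/35972) + 17556) + 390510) = 19399*((-4201/35972 + 17556) + 390510) = 19399*(631520231/35972 + 390510) = 19399*(14678945951/35972) = 284756872503449/35972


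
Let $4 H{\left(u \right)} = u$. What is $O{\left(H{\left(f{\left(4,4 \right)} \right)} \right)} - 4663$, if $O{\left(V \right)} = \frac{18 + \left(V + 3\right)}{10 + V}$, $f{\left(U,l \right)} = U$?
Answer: $-4661$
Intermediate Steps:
$H{\left(u \right)} = \frac{u}{4}$
$O{\left(V \right)} = \frac{21 + V}{10 + V}$ ($O{\left(V \right)} = \frac{18 + \left(3 + V\right)}{10 + V} = \frac{21 + V}{10 + V}$)
$O{\left(H{\left(f{\left(4,4 \right)} \right)} \right)} - 4663 = \frac{21 + \frac{1}{4} \cdot 4}{10 + \frac{1}{4} \cdot 4} - 4663 = \frac{21 + 1}{10 + 1} - 4663 = \frac{1}{11} \cdot 22 - 4663 = 2 - 4663 = -4661$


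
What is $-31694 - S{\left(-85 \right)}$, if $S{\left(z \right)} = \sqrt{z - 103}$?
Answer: $-31694 - 2 i \sqrt{47} \approx -31694.0 - 13.711 i$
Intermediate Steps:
$S{\left(z \right)} = \sqrt{-103 + z}$
$-31694 - S{\left(-85 \right)} = -31694 - \sqrt{-103 - 85} = -31694 - \sqrt{-188} = -31694 - 2 i \sqrt{47}$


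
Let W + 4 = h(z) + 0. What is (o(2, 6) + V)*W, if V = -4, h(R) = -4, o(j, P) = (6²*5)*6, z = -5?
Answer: -8608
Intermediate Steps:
o(j, P) = 1080 (o(j, P) = (36*5)*6 = 180*6 = 1080)
W = -8 (W = -4 + (-4 + 0) = -4 - 4 = -8)
(o(2, 6) + V)*W = (1080 - 4)*(-8) = 1076*(-8) = -8608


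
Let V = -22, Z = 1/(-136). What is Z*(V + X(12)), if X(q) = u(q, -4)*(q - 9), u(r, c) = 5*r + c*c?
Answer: -103/68 ≈ -1.5147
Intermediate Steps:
Z = -1/136 ≈ -0.0073529
u(r, c) = c**2 + 5*r (u(r, c) = 5*r + c**2 = c**2 + 5*r)
X(q) = (-9 + q)*(16 + 5*q) (X(q) = ((-4)**2 + 5*q)*(q - 9) = (16 + 5*q)*(-9 + q) = (-9 + q)*(16 + 5*q))
Z*(V + X(12)) = -(-22 + (-9 + 12)*(16 + 5*12))/136 = -(-22 + 3*(16 + 60))/136 = -(-22 + 3*76)/136 = -(-22 + 228)/136 = -1/136*206 = -103/68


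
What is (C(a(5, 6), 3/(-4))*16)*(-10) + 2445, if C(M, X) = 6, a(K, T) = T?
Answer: 1485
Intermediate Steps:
(C(a(5, 6), 3/(-4))*16)*(-10) + 2445 = (6*16)*(-10) + 2445 = 96*(-10) + 2445 = -960 + 2445 = 1485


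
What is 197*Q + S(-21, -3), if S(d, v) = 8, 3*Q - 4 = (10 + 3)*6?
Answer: 16178/3 ≈ 5392.7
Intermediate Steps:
Q = 82/3 (Q = 4/3 + ((10 + 3)*6)/3 = 4/3 + (13*6)/3 = 4/3 + (1/3)*78 = 4/3 + 26 = 82/3 ≈ 27.333)
197*Q + S(-21, -3) = 197*(82/3) + 8 = 16154/3 + 8 = 16178/3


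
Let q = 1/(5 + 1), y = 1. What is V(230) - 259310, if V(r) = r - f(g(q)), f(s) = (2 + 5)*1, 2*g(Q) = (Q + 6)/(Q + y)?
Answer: -259087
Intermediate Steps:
q = ⅙ (q = 1/6 = ⅙ ≈ 0.16667)
g(Q) = (6 + Q)/(2*(1 + Q)) (g(Q) = ((Q + 6)/(Q + 1))/2 = ((6 + Q)/(1 + Q))/2 = (6 + Q)/(2*(1 + Q)))
f(s) = 7 (f(s) = 7*1 = 7)
V(r) = -7 + r (V(r) = r - 1*7 = r - 7 = -7 + r)
V(230) - 259310 = (-7 + 230) - 259310 = 223 - 259310 = -259087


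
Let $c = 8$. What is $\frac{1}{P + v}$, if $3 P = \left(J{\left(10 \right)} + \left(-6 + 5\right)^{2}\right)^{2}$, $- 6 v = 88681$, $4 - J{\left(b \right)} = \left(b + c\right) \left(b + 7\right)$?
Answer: $\frac{6}{92521} \approx 6.485 \cdot 10^{-5}$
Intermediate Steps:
$J{\left(b \right)} = 4 - \left(7 + b\right) \left(8 + b\right)$ ($J{\left(b \right)} = 4 - \left(b + 8\right) \left(b + 7\right) = 4 - \left(8 + b\right) \left(7 + b\right) = 4 - \left(7 + b\right) \left(8 + b\right)$)
$v = - \frac{88681}{6}$ ($v = \left(- \frac{1}{6}\right) 88681 = - \frac{88681}{6} \approx -14780.0$)
$P = \frac{90601}{3}$ ($P = \frac{\left(\left(-52 - 10^{2} - 150\right) + \left(-6 + 5\right)^{2}\right)^{2}}{3} = \frac{\left(\left(-52 - 100 - 150\right) + \left(-1\right)^{2}\right)^{2}}{3} = \frac{\left(\left(-52 - 100 - 150\right) + 1\right)^{2}}{3} = \frac{\left(-302 + 1\right)^{2}}{3} = \frac{\left(-301\right)^{2}}{3} = \frac{1}{3} \cdot 90601 = \frac{90601}{3} \approx 30200.0$)
$\frac{1}{P + v} = \frac{1}{\frac{90601}{3} - \frac{88681}{6}} = \frac{1}{\frac{92521}{6}} = \frac{6}{92521}$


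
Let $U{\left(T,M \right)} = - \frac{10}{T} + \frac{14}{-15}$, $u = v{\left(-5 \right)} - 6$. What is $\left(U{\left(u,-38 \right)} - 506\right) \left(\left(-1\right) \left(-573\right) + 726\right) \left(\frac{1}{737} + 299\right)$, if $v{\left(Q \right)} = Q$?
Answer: $- \frac{7966798096328}{40535} \approx -1.9654 \cdot 10^{8}$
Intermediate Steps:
$u = -11$ ($u = -5 - 6 = -11$)
$U{\left(T,M \right)} = - \frac{14}{15} - \frac{10}{T}$ ($U{\left(T,M \right)} = - \frac{10}{T} + 14 \left(- \frac{1}{15}\right) = - \frac{10}{T} - \frac{14}{15} = - \frac{14}{15} - \frac{10}{T}$)
$\left(U{\left(u,-38 \right)} - 506\right) \left(\left(-1\right) \left(-573\right) + 726\right) \left(\frac{1}{737} + 299\right) = \left(\left(- \frac{14}{15} - \frac{10}{-11}\right) - 506\right) \left(\left(-1\right) \left(-573\right) + 726\right) \left(\frac{1}{737} + 299\right) = \left(\left(- \frac{14}{15} - - \frac{10}{11}\right) - 506\right) \left(573 + 726\right) \left(\frac{1}{737} + 299\right) = \left(\left(- \frac{14}{15} + \frac{10}{11}\right) - 506\right) 1299 \cdot \frac{220364}{737} = \left(- \frac{4}{165} - 506\right) \frac{286252836}{737} = \left(- \frac{83494}{165}\right) \frac{286252836}{737} = - \frac{7966798096328}{40535}$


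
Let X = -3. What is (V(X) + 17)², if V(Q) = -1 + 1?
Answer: 289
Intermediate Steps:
V(Q) = 0
(V(X) + 17)² = (0 + 17)² = 17² = 289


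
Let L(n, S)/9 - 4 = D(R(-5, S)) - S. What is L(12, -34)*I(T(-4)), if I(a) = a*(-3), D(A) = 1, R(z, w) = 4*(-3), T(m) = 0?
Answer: 0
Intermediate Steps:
R(z, w) = -12
I(a) = -3*a
L(n, S) = 45 - 9*S (L(n, S) = 36 + 9*(1 - S) = 36 + (9 - 9*S) = 45 - 9*S)
L(12, -34)*I(T(-4)) = (45 - 9*(-34))*(-3*0) = (45 + 306)*0 = 351*0 = 0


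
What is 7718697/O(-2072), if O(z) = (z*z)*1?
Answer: 1102671/613312 ≈ 1.7979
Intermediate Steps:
O(z) = z² (O(z) = z²*1 = z²)
7718697/O(-2072) = 7718697/((-2072)²) = 7718697/4293184 = 7718697*(1/4293184) = 1102671/613312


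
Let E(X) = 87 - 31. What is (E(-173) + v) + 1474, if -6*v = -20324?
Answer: 14752/3 ≈ 4917.3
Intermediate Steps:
E(X) = 56
v = 10162/3 (v = -⅙*(-20324) = 10162/3 ≈ 3387.3)
(E(-173) + v) + 1474 = (56 + 10162/3) + 1474 = 10330/3 + 1474 = 14752/3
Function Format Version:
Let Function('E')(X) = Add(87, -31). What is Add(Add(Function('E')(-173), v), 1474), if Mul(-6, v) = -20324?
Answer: Rational(14752, 3) ≈ 4917.3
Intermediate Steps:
Function('E')(X) = 56
v = Rational(10162, 3) (v = Mul(Rational(-1, 6), -20324) = Rational(10162, 3) ≈ 3387.3)
Add(Add(Function('E')(-173), v), 1474) = Add(Add(56, Rational(10162, 3)), 1474) = Add(Rational(10330, 3), 1474) = Rational(14752, 3)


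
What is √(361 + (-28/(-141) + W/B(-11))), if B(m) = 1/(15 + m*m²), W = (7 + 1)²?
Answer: I*√1667276355/141 ≈ 289.59*I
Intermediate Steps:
W = 64 (W = 8² = 64)
B(m) = 1/(15 + m³)
√(361 + (-28/(-141) + W/B(-11))) = √(361 + (-28/(-141) + 64/(1/(15 + (-11)³)))) = √(361 + (-28*(-1/141) + 64/(1/(15 - 1331)))) = √(361 + (28/141 + 64/(1/(-1316)))) = √(361 + (28/141 + 64/(-1/1316))) = √(361 + (28/141 + 64*(-1316))) = √(361 + (28/141 - 84224)) = √(361 - 11875556/141) = √(-11824655/141) = I*√1667276355/141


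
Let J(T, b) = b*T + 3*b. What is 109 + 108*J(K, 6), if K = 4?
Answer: 4645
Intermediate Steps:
J(T, b) = 3*b + T*b (J(T, b) = T*b + 3*b = 3*b + T*b)
109 + 108*J(K, 6) = 109 + 108*(6*(3 + 4)) = 109 + 108*(6*7) = 109 + 108*42 = 109 + 4536 = 4645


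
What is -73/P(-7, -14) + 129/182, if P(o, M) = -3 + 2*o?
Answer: 15479/3094 ≈ 5.0029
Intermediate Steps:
-73/P(-7, -14) + 129/182 = -73/(-3 + 2*(-7)) + 129/182 = -73/(-3 - 14) + 129*(1/182) = -73/(-17) + 129/182 = -73*(-1/17) + 129/182 = 73/17 + 129/182 = 15479/3094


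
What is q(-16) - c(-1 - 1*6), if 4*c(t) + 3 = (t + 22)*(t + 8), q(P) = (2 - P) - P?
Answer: 31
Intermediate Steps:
q(P) = 2 - 2*P
c(t) = -¾ + (8 + t)*(22 + t)/4 (c(t) = -¾ + ((t + 22)*(t + 8))/4 = -¾ + ((22 + t)*(8 + t))/4 = -¾ + ((8 + t)*(22 + t))/4 = -¾ + (8 + t)*(22 + t)/4)
q(-16) - c(-1 - 1*6) = (2 - 2*(-16)) - (173/4 + (-1 - 1*6)²/4 + 15*(-1 - 1*6)/2) = (2 + 32) - (173/4 + (-1 - 6)²/4 + 15*(-1 - 6)/2) = 34 - (173/4 + (¼)*(-7)² + (15/2)*(-7)) = 34 - (173/4 + (¼)*49 - 105/2) = 34 - (173/4 + 49/4 - 105/2) = 34 - 1*3 = 34 - 3 = 31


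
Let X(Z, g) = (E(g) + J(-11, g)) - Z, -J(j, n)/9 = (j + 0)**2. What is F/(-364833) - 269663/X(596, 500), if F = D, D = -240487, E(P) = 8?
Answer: 32928419326/203941647 ≈ 161.46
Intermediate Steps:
J(j, n) = -9*j**2 (J(j, n) = -9*(j + 0)**2 = -9*j**2)
F = -240487
X(Z, g) = -1081 - Z (X(Z, g) = (8 - 9*(-11)**2) - Z = (8 - 9*121) - Z = (8 - 1089) - Z = -1081 - Z)
F/(-364833) - 269663/X(596, 500) = -240487/(-364833) - 269663/(-1081 - 1*596) = -240487*(-1/364833) - 269663/(-1081 - 596) = 240487/364833 - 269663/(-1677) = 240487/364833 - 269663*(-1/1677) = 240487/364833 + 269663/1677 = 32928419326/203941647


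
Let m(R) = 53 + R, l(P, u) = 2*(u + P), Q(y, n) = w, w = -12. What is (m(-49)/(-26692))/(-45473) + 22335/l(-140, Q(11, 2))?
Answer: -6777362082911/92246164016 ≈ -73.470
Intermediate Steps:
Q(y, n) = -12
l(P, u) = 2*P + 2*u (l(P, u) = 2*(P + u) = 2*P + 2*u)
(m(-49)/(-26692))/(-45473) + 22335/l(-140, Q(11, 2)) = ((53 - 49)/(-26692))/(-45473) + 22335/(2*(-140) + 2*(-12)) = (4*(-1/26692))*(-1/45473) + 22335/(-280 - 24) = -1/6673*(-1/45473) + 22335/(-304) = 1/303441329 + 22335*(-1/304) = 1/303441329 - 22335/304 = -6777362082911/92246164016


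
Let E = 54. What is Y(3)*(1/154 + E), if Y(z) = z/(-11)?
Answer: -24951/1694 ≈ -14.729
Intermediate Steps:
Y(z) = -z/11 (Y(z) = z*(-1/11) = -z/11)
Y(3)*(1/154 + E) = (-1/11*3)*(1/154 + 54) = -3*(1*(1/154) + 54)/11 = -3*(1/154 + 54)/11 = -3/11*8317/154 = -24951/1694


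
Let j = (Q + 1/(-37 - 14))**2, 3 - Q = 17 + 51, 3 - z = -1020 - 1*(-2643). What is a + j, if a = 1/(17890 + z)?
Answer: 178902579721/42318270 ≈ 4227.5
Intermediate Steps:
z = -1620 (z = 3 - (-1020 - 1*(-2643)) = 3 - (-1020 + 2643) = 3 - 1*1623 = 3 - 1623 = -1620)
Q = -65 (Q = 3 - (17 + 51) = 3 - 1*68 = 3 - 68 = -65)
j = 10995856/2601 (j = (-65 + 1/(-37 - 14))**2 = (-65 + 1/(-51))**2 = (-65 - 1/51)**2 = (-3316/51)**2 = 10995856/2601 ≈ 4227.5)
a = 1/16270 (a = 1/(17890 - 1620) = 1/16270 ≈ 6.1463e-5)
a + j = 1/16270 + 10995856/2601 = 178902579721/42318270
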